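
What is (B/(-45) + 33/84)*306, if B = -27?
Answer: 21267/70 ≈ 303.81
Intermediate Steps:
(B/(-45) + 33/84)*306 = (-27/(-45) + 33/84)*306 = (-27*(-1/45) + 33*(1/84))*306 = (⅗ + 11/28)*306 = (139/140)*306 = 21267/70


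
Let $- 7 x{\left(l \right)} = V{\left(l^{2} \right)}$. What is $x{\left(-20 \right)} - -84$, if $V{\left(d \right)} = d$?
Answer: $\frac{188}{7} \approx 26.857$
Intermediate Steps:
$x{\left(l \right)} = - \frac{l^{2}}{7}$
$x{\left(-20 \right)} - -84 = - \frac{\left(-20\right)^{2}}{7} - -84 = \left(- \frac{1}{7}\right) 400 + 84 = - \frac{400}{7} + 84 = \frac{188}{7}$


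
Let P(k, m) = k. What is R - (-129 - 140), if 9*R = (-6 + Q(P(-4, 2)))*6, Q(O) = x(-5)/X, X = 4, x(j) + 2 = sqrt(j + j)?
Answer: 794/3 + I*sqrt(10)/6 ≈ 264.67 + 0.52705*I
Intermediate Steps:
x(j) = -2 + sqrt(2)*sqrt(j) (x(j) = -2 + sqrt(j + j) = -2 + sqrt(2*j) = -2 + sqrt(2)*sqrt(j))
Q(O) = -1/2 + I*sqrt(10)/4 (Q(O) = (-2 + sqrt(2)*sqrt(-5))/4 = (-2 + sqrt(2)*(I*sqrt(5)))*(1/4) = (-2 + I*sqrt(10))*(1/4) = -1/2 + I*sqrt(10)/4)
R = -13/3 + I*sqrt(10)/6 (R = ((-6 + (-1/2 + I*sqrt(10)/4))*6)/9 = ((-13/2 + I*sqrt(10)/4)*6)/9 = (-39 + 3*I*sqrt(10)/2)/9 = -13/3 + I*sqrt(10)/6 ≈ -4.3333 + 0.52705*I)
R - (-129 - 140) = (-13/3 + I*sqrt(10)/6) - (-129 - 140) = (-13/3 + I*sqrt(10)/6) - 1*(-269) = (-13/3 + I*sqrt(10)/6) + 269 = 794/3 + I*sqrt(10)/6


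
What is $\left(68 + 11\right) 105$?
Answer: $8295$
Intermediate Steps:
$\left(68 + 11\right) 105 = 79 \cdot 105 = 8295$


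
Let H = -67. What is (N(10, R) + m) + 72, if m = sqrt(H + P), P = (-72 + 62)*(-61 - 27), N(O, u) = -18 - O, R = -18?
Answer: 44 + sqrt(813) ≈ 72.513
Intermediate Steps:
P = 880 (P = -10*(-88) = 880)
m = sqrt(813) (m = sqrt(-67 + 880) = sqrt(813) ≈ 28.513)
(N(10, R) + m) + 72 = ((-18 - 1*10) + sqrt(813)) + 72 = ((-18 - 10) + sqrt(813)) + 72 = (-28 + sqrt(813)) + 72 = 44 + sqrt(813)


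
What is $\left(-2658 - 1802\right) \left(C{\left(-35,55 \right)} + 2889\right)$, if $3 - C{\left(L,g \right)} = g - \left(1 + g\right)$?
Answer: $-12902780$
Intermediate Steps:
$C{\left(L,g \right)} = 4$ ($C{\left(L,g \right)} = 3 - \left(g - \left(1 + g\right)\right) = 3 - -1 = 3 + 1 = 4$)
$\left(-2658 - 1802\right) \left(C{\left(-35,55 \right)} + 2889\right) = \left(-2658 - 1802\right) \left(4 + 2889\right) = \left(-4460\right) 2893 = -12902780$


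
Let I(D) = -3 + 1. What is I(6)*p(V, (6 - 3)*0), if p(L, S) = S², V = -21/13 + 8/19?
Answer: 0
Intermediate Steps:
V = -295/247 (V = -21*1/13 + 8*(1/19) = -21/13 + 8/19 = -295/247 ≈ -1.1943)
I(D) = -2
I(6)*p(V, (6 - 3)*0) = -2*((6 - 3)*0)² = -2*(3*0)² = -2*0² = -2*0 = 0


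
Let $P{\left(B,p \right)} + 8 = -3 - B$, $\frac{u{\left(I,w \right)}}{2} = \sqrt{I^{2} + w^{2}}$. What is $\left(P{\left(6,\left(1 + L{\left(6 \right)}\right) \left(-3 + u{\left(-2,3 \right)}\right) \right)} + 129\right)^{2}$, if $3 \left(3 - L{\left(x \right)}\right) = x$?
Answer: $12544$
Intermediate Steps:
$u{\left(I,w \right)} = 2 \sqrt{I^{2} + w^{2}}$
$L{\left(x \right)} = 3 - \frac{x}{3}$
$P{\left(B,p \right)} = -11 - B$ ($P{\left(B,p \right)} = -8 - \left(3 + B\right) = -11 - B$)
$\left(P{\left(6,\left(1 + L{\left(6 \right)}\right) \left(-3 + u{\left(-2,3 \right)}\right) \right)} + 129\right)^{2} = \left(\left(-11 - 6\right) + 129\right)^{2} = \left(-17 + 129\right)^{2} = 112^{2} = 12544$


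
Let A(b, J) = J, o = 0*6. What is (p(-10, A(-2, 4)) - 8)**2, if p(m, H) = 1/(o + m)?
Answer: 6561/100 ≈ 65.610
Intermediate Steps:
o = 0
p(m, H) = 1/m (p(m, H) = 1/(0 + m) = 1/m)
(p(-10, A(-2, 4)) - 8)**2 = (1/(-10) - 8)**2 = (-1/10 - 8)**2 = (-81/10)**2 = 6561/100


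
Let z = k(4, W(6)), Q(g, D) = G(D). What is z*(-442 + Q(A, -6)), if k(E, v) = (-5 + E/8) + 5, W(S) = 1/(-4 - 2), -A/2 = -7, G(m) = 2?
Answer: -220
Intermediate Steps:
A = 14 (A = -2*(-7) = 14)
W(S) = -⅙ (W(S) = 1/(-6) = -⅙)
Q(g, D) = 2
k(E, v) = E/8 (k(E, v) = (-5 + E*(⅛)) + 5 = (-5 + E/8) + 5 = E/8)
z = ½ (z = (⅛)*4 = ½ ≈ 0.50000)
z*(-442 + Q(A, -6)) = (-442 + 2)/2 = (½)*(-440) = -220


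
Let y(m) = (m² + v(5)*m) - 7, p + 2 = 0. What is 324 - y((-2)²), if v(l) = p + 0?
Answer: 323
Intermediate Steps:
p = -2 (p = -2 + 0 = -2)
v(l) = -2 (v(l) = -2 + 0 = -2)
y(m) = -7 + m² - 2*m (y(m) = (m² - 2*m) - 7 = -7 + m² - 2*m)
324 - y((-2)²) = 324 - (-7 + ((-2)²)² - 2*(-2)²) = 324 - (-7 + 4² - 2*4) = 324 - (-7 + 16 - 8) = 324 - 1*1 = 324 - 1 = 323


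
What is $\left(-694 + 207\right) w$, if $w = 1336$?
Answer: $-650632$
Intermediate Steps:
$\left(-694 + 207\right) w = \left(-694 + 207\right) 1336 = \left(-487\right) 1336 = -650632$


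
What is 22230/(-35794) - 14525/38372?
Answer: -686458705/686743684 ≈ -0.99959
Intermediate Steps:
22230/(-35794) - 14525/38372 = 22230*(-1/35794) - 14525*1/38372 = -11115/17897 - 14525/38372 = -686458705/686743684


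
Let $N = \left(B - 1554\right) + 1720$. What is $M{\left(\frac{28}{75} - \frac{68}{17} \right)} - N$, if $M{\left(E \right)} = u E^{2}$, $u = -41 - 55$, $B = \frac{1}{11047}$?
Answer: $- \frac{29592020561}{20713125} \approx -1428.7$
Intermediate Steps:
$B = \frac{1}{11047} \approx 9.0522 \cdot 10^{-5}$
$u = -96$
$M{\left(E \right)} = - 96 E^{2}$
$N = \frac{1833803}{11047}$ ($N = \left(\frac{1}{11047} - 1554\right) + 1720 = - \frac{17167037}{11047} + 1720 = \frac{1833803}{11047} \approx 166.0$)
$M{\left(\frac{28}{75} - \frac{68}{17} \right)} - N = - 96 \left(\frac{28}{75} - \frac{68}{17}\right)^{2} - \frac{1833803}{11047} = - 96 \left(28 \cdot \frac{1}{75} - 4\right)^{2} - \frac{1833803}{11047} = - 96 \left(\frac{28}{75} - 4\right)^{2} - \frac{1833803}{11047} = - 96 \left(- \frac{272}{75}\right)^{2} - \frac{1833803}{11047} = \left(-96\right) \frac{73984}{5625} - \frac{1833803}{11047} = - \frac{2367488}{1875} - \frac{1833803}{11047} = - \frac{29592020561}{20713125}$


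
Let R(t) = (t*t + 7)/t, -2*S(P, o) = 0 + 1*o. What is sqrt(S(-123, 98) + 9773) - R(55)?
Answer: -3032/55 + 2*sqrt(2431) ≈ 43.483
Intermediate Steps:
S(P, o) = -o/2 (S(P, o) = -(0 + 1*o)/2 = -(0 + o)/2 = -o/2)
R(t) = (7 + t**2)/t (R(t) = (t**2 + 7)/t = (7 + t**2)/t)
sqrt(S(-123, 98) + 9773) - R(55) = sqrt(-1/2*98 + 9773) - (55 + 7/55) = sqrt(-49 + 9773) - (55 + 7*(1/55)) = sqrt(9724) - (55 + 7/55) = 2*sqrt(2431) - 1*3032/55 = 2*sqrt(2431) - 3032/55 = -3032/55 + 2*sqrt(2431)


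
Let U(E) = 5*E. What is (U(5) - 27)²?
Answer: 4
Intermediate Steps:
(U(5) - 27)² = (5*5 - 27)² = (25 - 27)² = (-2)² = 4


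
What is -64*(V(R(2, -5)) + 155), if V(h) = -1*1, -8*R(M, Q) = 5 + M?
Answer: -9856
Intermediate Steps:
R(M, Q) = -5/8 - M/8 (R(M, Q) = -(5 + M)/8 = -5/8 - M/8)
V(h) = -1
-64*(V(R(2, -5)) + 155) = -64*(-1 + 155) = -64*154 = -9856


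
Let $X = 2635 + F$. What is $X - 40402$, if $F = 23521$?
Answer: $-14246$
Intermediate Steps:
$X = 26156$ ($X = 2635 + 23521 = 26156$)
$X - 40402 = 26156 - 40402 = -14246$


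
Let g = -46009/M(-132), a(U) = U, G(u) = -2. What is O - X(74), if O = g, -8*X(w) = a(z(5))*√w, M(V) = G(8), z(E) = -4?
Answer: 46009/2 - √74/2 ≈ 23000.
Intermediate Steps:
M(V) = -2
X(w) = √w/2 (X(w) = -(-1)*√w/2 = √w/2)
g = 46009/2 (g = -46009/(-2) = -46009*(-½) = 46009/2 ≈ 23005.)
O = 46009/2 ≈ 23005.
O - X(74) = 46009/2 - √74/2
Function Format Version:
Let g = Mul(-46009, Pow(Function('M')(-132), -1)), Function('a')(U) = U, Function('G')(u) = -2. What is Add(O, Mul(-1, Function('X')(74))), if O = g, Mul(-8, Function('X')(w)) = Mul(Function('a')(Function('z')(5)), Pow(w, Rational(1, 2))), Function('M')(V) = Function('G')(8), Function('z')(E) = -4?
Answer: Add(Rational(46009, 2), Mul(Rational(-1, 2), Pow(74, Rational(1, 2)))) ≈ 23000.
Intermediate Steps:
Function('M')(V) = -2
Function('X')(w) = Mul(Rational(1, 2), Pow(w, Rational(1, 2))) (Function('X')(w) = Mul(Rational(-1, 8), Mul(-4, Pow(w, Rational(1, 2)))) = Mul(Rational(1, 2), Pow(w, Rational(1, 2))))
g = Rational(46009, 2) (g = Mul(-46009, Pow(-2, -1)) = Mul(-46009, Rational(-1, 2)) = Rational(46009, 2) ≈ 23005.)
O = Rational(46009, 2) ≈ 23005.
Add(O, Mul(-1, Function('X')(74))) = Add(Rational(46009, 2), Mul(-1, Mul(Rational(1, 2), Pow(74, Rational(1, 2))))) = Add(Rational(46009, 2), Mul(Rational(-1, 2), Pow(74, Rational(1, 2))))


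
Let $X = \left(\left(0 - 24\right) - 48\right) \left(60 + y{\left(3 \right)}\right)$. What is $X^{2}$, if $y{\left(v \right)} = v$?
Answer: $20575296$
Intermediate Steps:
$X = -4536$ ($X = \left(\left(0 - 24\right) - 48\right) \left(60 + 3\right) = \left(\left(0 - 24\right) - 48\right) 63 = \left(-24 - 48\right) 63 = \left(-72\right) 63 = -4536$)
$X^{2} = \left(-4536\right)^{2} = 20575296$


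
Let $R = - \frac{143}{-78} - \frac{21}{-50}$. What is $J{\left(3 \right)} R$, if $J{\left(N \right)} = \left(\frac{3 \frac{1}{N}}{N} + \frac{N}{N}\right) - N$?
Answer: $- \frac{169}{45} \approx -3.7556$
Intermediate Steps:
$R = \frac{169}{75}$ ($R = \left(-143\right) \left(- \frac{1}{78}\right) - - \frac{21}{50} = \frac{11}{6} + \frac{21}{50} = \frac{169}{75} \approx 2.2533$)
$J{\left(N \right)} = 1 - N + \frac{3}{N^{2}}$ ($J{\left(N \right)} = \left(\frac{3}{N^{2}} + 1\right) - N = \left(1 + \frac{3}{N^{2}}\right) - N = 1 - N + \frac{3}{N^{2}}$)
$J{\left(3 \right)} R = \left(1 - 3 + \frac{3}{9}\right) \frac{169}{75} = \left(1 - 3 + 3 \cdot \frac{1}{9}\right) \frac{169}{75} = \left(1 - 3 + \frac{1}{3}\right) \frac{169}{75} = \left(- \frac{5}{3}\right) \frac{169}{75} = - \frac{169}{45}$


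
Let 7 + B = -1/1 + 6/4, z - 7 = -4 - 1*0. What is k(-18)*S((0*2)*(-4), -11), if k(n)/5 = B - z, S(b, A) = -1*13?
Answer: 1235/2 ≈ 617.50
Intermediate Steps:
z = 3 (z = 7 + (-4 - 1*0) = 7 + (-4 + 0) = 7 - 4 = 3)
B = -13/2 (B = -7 + (-1/1 + 6/4) = -7 + (-1*1 + 6*(¼)) = -7 + (-1 + 3/2) = -7 + ½ = -13/2 ≈ -6.5000)
S(b, A) = -13
k(n) = -95/2 (k(n) = 5*(-13/2 - 1*3) = 5*(-13/2 - 3) = 5*(-19/2) = -95/2)
k(-18)*S((0*2)*(-4), -11) = -95/2*(-13) = 1235/2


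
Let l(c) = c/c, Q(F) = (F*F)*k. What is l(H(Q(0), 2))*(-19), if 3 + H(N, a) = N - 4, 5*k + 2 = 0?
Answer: -19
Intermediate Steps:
k = -2/5 (k = -2/5 + (1/5)*0 = -2/5 + 0 = -2/5 ≈ -0.40000)
Q(F) = -2*F**2/5 (Q(F) = (F*F)*(-2/5) = F**2*(-2/5) = -2*F**2/5)
H(N, a) = -7 + N (H(N, a) = -3 + (N - 4) = -3 + (-4 + N) = -7 + N)
l(c) = 1
l(H(Q(0), 2))*(-19) = 1*(-19) = -19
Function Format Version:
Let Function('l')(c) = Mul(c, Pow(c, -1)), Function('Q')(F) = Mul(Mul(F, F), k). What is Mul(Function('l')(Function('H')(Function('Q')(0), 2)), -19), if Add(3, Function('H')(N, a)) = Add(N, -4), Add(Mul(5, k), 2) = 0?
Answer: -19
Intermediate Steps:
k = Rational(-2, 5) (k = Add(Rational(-2, 5), Mul(Rational(1, 5), 0)) = Add(Rational(-2, 5), 0) = Rational(-2, 5) ≈ -0.40000)
Function('Q')(F) = Mul(Rational(-2, 5), Pow(F, 2)) (Function('Q')(F) = Mul(Mul(F, F), Rational(-2, 5)) = Mul(Pow(F, 2), Rational(-2, 5)) = Mul(Rational(-2, 5), Pow(F, 2)))
Function('H')(N, a) = Add(-7, N) (Function('H')(N, a) = Add(-3, Add(N, -4)) = Add(-3, Add(-4, N)) = Add(-7, N))
Function('l')(c) = 1
Mul(Function('l')(Function('H')(Function('Q')(0), 2)), -19) = Mul(1, -19) = -19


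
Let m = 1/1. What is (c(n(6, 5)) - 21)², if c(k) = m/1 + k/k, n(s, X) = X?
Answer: 361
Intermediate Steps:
m = 1
c(k) = 2 (c(k) = 1/1 + k/k = 1*1 + 1 = 1 + 1 = 2)
(c(n(6, 5)) - 21)² = (2 - 21)² = (-19)² = 361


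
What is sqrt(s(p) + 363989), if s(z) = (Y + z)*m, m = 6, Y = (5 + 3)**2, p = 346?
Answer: sqrt(366449) ≈ 605.35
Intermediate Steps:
Y = 64 (Y = 8**2 = 64)
s(z) = 384 + 6*z (s(z) = (64 + z)*6 = 384 + 6*z)
sqrt(s(p) + 363989) = sqrt((384 + 6*346) + 363989) = sqrt((384 + 2076) + 363989) = sqrt(2460 + 363989) = sqrt(366449)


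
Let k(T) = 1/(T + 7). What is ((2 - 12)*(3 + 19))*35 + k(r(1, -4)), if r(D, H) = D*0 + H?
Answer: -23099/3 ≈ -7699.7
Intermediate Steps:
r(D, H) = H (r(D, H) = 0 + H = H)
k(T) = 1/(7 + T)
((2 - 12)*(3 + 19))*35 + k(r(1, -4)) = ((2 - 12)*(3 + 19))*35 + 1/(7 - 4) = -10*22*35 + 1/3 = -220*35 + ⅓ = -7700 + ⅓ = -23099/3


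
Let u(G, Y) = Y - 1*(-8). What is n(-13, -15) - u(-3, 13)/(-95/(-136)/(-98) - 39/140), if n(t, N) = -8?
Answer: 1247128/19039 ≈ 65.504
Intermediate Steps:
u(G, Y) = 8 + Y (u(G, Y) = Y + 8 = 8 + Y)
n(-13, -15) - u(-3, 13)/(-95/(-136)/(-98) - 39/140) = -8 - (8 + 13)/(-95/(-136)/(-98) - 39/140) = -8 - 21/(-95*(-1/136)*(-1/98) - 39*1/140) = -8 - 21/((95/136)*(-1/98) - 39/140) = -8 - 21/(-95/13328 - 39/140) = -8 - 21/(-19039/66640) = -8 - 21*(-66640)/19039 = -8 - 1*(-1399440/19039) = -8 + 1399440/19039 = 1247128/19039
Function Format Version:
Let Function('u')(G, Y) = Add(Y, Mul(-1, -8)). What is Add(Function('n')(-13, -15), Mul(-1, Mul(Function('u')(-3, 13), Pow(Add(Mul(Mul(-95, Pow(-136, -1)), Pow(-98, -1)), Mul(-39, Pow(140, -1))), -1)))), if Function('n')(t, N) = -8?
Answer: Rational(1247128, 19039) ≈ 65.504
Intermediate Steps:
Function('u')(G, Y) = Add(8, Y) (Function('u')(G, Y) = Add(Y, 8) = Add(8, Y))
Add(Function('n')(-13, -15), Mul(-1, Mul(Function('u')(-3, 13), Pow(Add(Mul(Mul(-95, Pow(-136, -1)), Pow(-98, -1)), Mul(-39, Pow(140, -1))), -1)))) = Add(-8, Mul(-1, Mul(Add(8, 13), Pow(Add(Mul(Mul(-95, Pow(-136, -1)), Pow(-98, -1)), Mul(-39, Pow(140, -1))), -1)))) = Add(-8, Mul(-1, Mul(21, Pow(Add(Mul(Mul(-95, Rational(-1, 136)), Rational(-1, 98)), Mul(-39, Rational(1, 140))), -1)))) = Add(-8, Mul(-1, Mul(21, Pow(Add(Mul(Rational(95, 136), Rational(-1, 98)), Rational(-39, 140)), -1)))) = Add(-8, Mul(-1, Mul(21, Pow(Add(Rational(-95, 13328), Rational(-39, 140)), -1)))) = Add(-8, Mul(-1, Mul(21, Pow(Rational(-19039, 66640), -1)))) = Add(-8, Mul(-1, Mul(21, Rational(-66640, 19039)))) = Add(-8, Mul(-1, Rational(-1399440, 19039))) = Add(-8, Rational(1399440, 19039)) = Rational(1247128, 19039)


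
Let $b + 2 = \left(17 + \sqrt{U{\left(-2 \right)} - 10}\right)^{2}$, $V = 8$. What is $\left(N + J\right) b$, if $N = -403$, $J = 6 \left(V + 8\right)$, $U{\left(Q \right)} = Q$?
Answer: $-84425 - 20876 i \sqrt{3} \approx -84425.0 - 36158.0 i$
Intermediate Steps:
$J = 96$ ($J = 6 \left(8 + 8\right) = 6 \cdot 16 = 96$)
$b = -2 + \left(17 + 2 i \sqrt{3}\right)^{2}$ ($b = -2 + \left(17 + \sqrt{-2 - 10}\right)^{2} = -2 + \left(17 + \sqrt{-12}\right)^{2} = -2 + \left(17 + 2 i \sqrt{3}\right)^{2} \approx 275.0 + 117.78 i$)
$\left(N + J\right) b = \left(-403 + 96\right) \left(275 + 68 i \sqrt{3}\right) = - 307 \left(275 + 68 i \sqrt{3}\right) = -84425 - 20876 i \sqrt{3}$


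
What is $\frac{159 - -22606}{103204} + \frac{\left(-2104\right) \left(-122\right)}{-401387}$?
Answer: $- \frac{17353653297}{41424743948} \approx -0.41892$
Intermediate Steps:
$\frac{159 - -22606}{103204} + \frac{\left(-2104\right) \left(-122\right)}{-401387} = \left(159 + 22606\right) \frac{1}{103204} + 256688 \left(- \frac{1}{401387}\right) = 22765 \cdot \frac{1}{103204} - \frac{256688}{401387} = \frac{22765}{103204} - \frac{256688}{401387} = - \frac{17353653297}{41424743948}$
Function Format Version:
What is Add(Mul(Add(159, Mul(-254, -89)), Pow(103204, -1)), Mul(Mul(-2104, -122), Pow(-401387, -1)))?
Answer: Rational(-17353653297, 41424743948) ≈ -0.41892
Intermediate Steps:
Add(Mul(Add(159, Mul(-254, -89)), Pow(103204, -1)), Mul(Mul(-2104, -122), Pow(-401387, -1))) = Add(Mul(Add(159, 22606), Rational(1, 103204)), Mul(256688, Rational(-1, 401387))) = Add(Mul(22765, Rational(1, 103204)), Rational(-256688, 401387)) = Add(Rational(22765, 103204), Rational(-256688, 401387)) = Rational(-17353653297, 41424743948)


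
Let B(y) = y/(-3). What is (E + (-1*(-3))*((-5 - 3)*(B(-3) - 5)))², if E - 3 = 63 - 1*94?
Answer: 4624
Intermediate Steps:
B(y) = -y/3 (B(y) = y*(-⅓) = -y/3)
E = -28 (E = 3 + (63 - 1*94) = 3 + (63 - 94) = 3 - 31 = -28)
(E + (-1*(-3))*((-5 - 3)*(B(-3) - 5)))² = (-28 + (-1*(-3))*((-5 - 3)*(-⅓*(-3) - 5)))² = (-28 + 3*(-8*(1 - 5)))² = (-28 + 3*(-8*(-4)))² = (-28 + 3*32)² = (-28 + 96)² = 68² = 4624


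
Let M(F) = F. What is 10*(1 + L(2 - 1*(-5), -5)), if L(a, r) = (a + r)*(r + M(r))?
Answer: -190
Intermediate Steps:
L(a, r) = 2*r*(a + r) (L(a, r) = (a + r)*(r + r) = (a + r)*(2*r) = 2*r*(a + r))
10*(1 + L(2 - 1*(-5), -5)) = 10*(1 + 2*(-5)*((2 - 1*(-5)) - 5)) = 10*(1 + 2*(-5)*((2 + 5) - 5)) = 10*(1 + 2*(-5)*(7 - 5)) = 10*(1 + 2*(-5)*2) = 10*(1 - 20) = 10*(-19) = -190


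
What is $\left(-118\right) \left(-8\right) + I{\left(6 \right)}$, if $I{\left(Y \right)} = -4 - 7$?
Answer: $933$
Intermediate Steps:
$I{\left(Y \right)} = -11$ ($I{\left(Y \right)} = -4 - 7 = -11$)
$\left(-118\right) \left(-8\right) + I{\left(6 \right)} = \left(-118\right) \left(-8\right) - 11 = 944 - 11 = 933$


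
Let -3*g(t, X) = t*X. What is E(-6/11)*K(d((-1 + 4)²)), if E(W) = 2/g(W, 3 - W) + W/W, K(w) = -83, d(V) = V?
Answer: -13280/39 ≈ -340.51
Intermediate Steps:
g(t, X) = -X*t/3 (g(t, X) = -t*X/3 = -X*t/3)
E(W) = 1 - 6/(W*(3 - W)) (E(W) = 2/((-(3 - W)*W/3)) + W/W = 2/((-W*(3 - W)/3)) + 1 = 2*(-3/(W*(3 - W))) + 1 = -6/(W*(3 - W)) + 1 = 1 - 6/(W*(3 - W)))
E(-6/11)*K(d((-1 + 4)²)) = ((6 + (-6/11)*(-3 - 6/11))/(((-6/11))*(-3 - 6/11)))*(-83) = ((6 + (-6*1/11)*(-3 - 6*1/11))/(((-6*1/11))*(-3 - 6*1/11)))*(-83) = ((6 - 6*(-3 - 6/11)/11)/((-6/11)*(-3 - 6/11)))*(-83) = -11*(6 - 6/11*(-39/11))/(6*(-39/11))*(-83) = -11/6*(-11/39)*(6 + 234/121)*(-83) = -11/6*(-11/39)*960/121*(-83) = (160/39)*(-83) = -13280/39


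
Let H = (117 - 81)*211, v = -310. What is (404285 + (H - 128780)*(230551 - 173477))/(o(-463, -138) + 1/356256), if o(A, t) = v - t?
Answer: 2463884782976736/61276031 ≈ 4.0210e+7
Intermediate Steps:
o(A, t) = -310 - t
H = 7596 (H = 36*211 = 7596)
(404285 + (H - 128780)*(230551 - 173477))/(o(-463, -138) + 1/356256) = (404285 + (7596 - 128780)*(230551 - 173477))/((-310 - 1*(-138)) + 1/356256) = (404285 - 121184*57074)/((-310 + 138) + 1/356256) = (404285 - 6916455616)/(-172 + 1/356256) = -6916051331/(-61276031/356256) = -6916051331*(-356256/61276031) = 2463884782976736/61276031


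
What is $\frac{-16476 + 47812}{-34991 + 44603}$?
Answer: $\frac{7834}{2403} \approx 3.2601$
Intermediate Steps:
$\frac{-16476 + 47812}{-34991 + 44603} = \frac{31336}{9612} = 31336 \cdot \frac{1}{9612} = \frac{7834}{2403}$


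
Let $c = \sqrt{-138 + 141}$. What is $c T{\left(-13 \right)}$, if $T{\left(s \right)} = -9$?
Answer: $- 9 \sqrt{3} \approx -15.588$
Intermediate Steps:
$c = \sqrt{3} \approx 1.732$
$c T{\left(-13 \right)} = \sqrt{3} \left(-9\right) = - 9 \sqrt{3}$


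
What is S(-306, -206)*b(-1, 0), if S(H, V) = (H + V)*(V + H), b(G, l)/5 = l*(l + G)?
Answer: 0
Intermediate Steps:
b(G, l) = 5*l*(G + l) (b(G, l) = 5*(l*(l + G)) = 5*(l*(G + l)) = 5*l*(G + l))
S(H, V) = (H + V)² (S(H, V) = (H + V)*(H + V) = (H + V)²)
S(-306, -206)*b(-1, 0) = (-306 - 206)²*(5*0*(-1 + 0)) = (-512)²*(5*0*(-1)) = 262144*0 = 0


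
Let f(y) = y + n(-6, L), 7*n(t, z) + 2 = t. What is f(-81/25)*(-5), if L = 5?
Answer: 767/35 ≈ 21.914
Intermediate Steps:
n(t, z) = -2/7 + t/7
f(y) = -8/7 + y (f(y) = y + (-2/7 + (1/7)*(-6)) = y + (-2/7 - 6/7) = y - 8/7 = -8/7 + y)
f(-81/25)*(-5) = (-8/7 - 81/25)*(-5) = -767/175*(-5) = 767/35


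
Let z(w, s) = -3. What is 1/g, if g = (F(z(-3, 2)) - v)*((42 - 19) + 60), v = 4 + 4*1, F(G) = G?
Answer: -1/913 ≈ -0.0010953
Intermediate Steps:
v = 8 (v = 4 + 4 = 8)
g = -913 (g = (-3 - 1*8)*((42 - 19) + 60) = (-3 - 8)*(23 + 60) = -11*83 = -913)
1/g = 1/(-913) = -1/913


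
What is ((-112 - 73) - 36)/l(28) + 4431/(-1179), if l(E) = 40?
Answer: -145933/15720 ≈ -9.2833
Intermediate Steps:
((-112 - 73) - 36)/l(28) + 4431/(-1179) = ((-112 - 73) - 36)/40 + 4431/(-1179) = (-185 - 36)*(1/40) + 4431*(-1/1179) = -221*1/40 - 1477/393 = -221/40 - 1477/393 = -145933/15720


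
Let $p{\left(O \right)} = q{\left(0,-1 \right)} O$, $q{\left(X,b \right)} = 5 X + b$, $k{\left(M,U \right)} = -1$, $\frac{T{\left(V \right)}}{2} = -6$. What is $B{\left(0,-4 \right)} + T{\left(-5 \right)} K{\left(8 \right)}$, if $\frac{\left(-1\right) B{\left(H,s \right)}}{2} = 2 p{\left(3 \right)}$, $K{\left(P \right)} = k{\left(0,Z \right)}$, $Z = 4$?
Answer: $24$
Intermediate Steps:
$T{\left(V \right)} = -12$ ($T{\left(V \right)} = 2 \left(-6\right) = -12$)
$K{\left(P \right)} = -1$
$q{\left(X,b \right)} = b + 5 X$
$p{\left(O \right)} = - O$ ($p{\left(O \right)} = \left(-1 + 5 \cdot 0\right) O = \left(-1 + 0\right) O = - O$)
$B{\left(H,s \right)} = 12$ ($B{\left(H,s \right)} = - 2 \cdot 2 \left(\left(-1\right) 3\right) = - 2 \cdot 2 \left(-3\right) = \left(-2\right) \left(-6\right) = 12$)
$B{\left(0,-4 \right)} + T{\left(-5 \right)} K{\left(8 \right)} = 12 - -12 = 12 + 12 = 24$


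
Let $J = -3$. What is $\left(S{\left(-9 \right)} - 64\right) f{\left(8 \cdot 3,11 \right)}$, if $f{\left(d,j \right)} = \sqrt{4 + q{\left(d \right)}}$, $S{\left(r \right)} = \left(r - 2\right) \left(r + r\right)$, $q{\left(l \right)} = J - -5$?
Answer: $134 \sqrt{6} \approx 328.23$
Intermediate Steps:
$q{\left(l \right)} = 2$ ($q{\left(l \right)} = -3 - -5 = -3 + 5 = 2$)
$S{\left(r \right)} = 2 r \left(-2 + r\right)$ ($S{\left(r \right)} = \left(-2 + r\right) 2 r = 2 r \left(-2 + r\right)$)
$f{\left(d,j \right)} = \sqrt{6}$ ($f{\left(d,j \right)} = \sqrt{4 + 2} = \sqrt{6}$)
$\left(S{\left(-9 \right)} - 64\right) f{\left(8 \cdot 3,11 \right)} = \left(2 \left(-9\right) \left(-2 - 9\right) - 64\right) \sqrt{6} = \left(2 \left(-9\right) \left(-11\right) - 64\right) \sqrt{6} = \left(198 - 64\right) \sqrt{6} = 134 \sqrt{6}$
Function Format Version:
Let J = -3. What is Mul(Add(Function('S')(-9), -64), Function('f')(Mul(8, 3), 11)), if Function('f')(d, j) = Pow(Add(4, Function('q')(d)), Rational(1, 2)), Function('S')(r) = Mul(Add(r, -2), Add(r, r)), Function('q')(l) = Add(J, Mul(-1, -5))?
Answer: Mul(134, Pow(6, Rational(1, 2))) ≈ 328.23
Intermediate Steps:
Function('q')(l) = 2 (Function('q')(l) = Add(-3, Mul(-1, -5)) = Add(-3, 5) = 2)
Function('S')(r) = Mul(2, r, Add(-2, r)) (Function('S')(r) = Mul(Add(-2, r), Mul(2, r)) = Mul(2, r, Add(-2, r)))
Function('f')(d, j) = Pow(6, Rational(1, 2)) (Function('f')(d, j) = Pow(Add(4, 2), Rational(1, 2)) = Pow(6, Rational(1, 2)))
Mul(Add(Function('S')(-9), -64), Function('f')(Mul(8, 3), 11)) = Mul(Add(Mul(2, -9, Add(-2, -9)), -64), Pow(6, Rational(1, 2))) = Mul(Add(Mul(2, -9, -11), -64), Pow(6, Rational(1, 2))) = Mul(Add(198, -64), Pow(6, Rational(1, 2))) = Mul(134, Pow(6, Rational(1, 2)))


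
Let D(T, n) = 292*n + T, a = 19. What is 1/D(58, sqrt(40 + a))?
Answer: -29/2513606 + 73*sqrt(59)/1256803 ≈ 0.00043461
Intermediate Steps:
D(T, n) = T + 292*n
1/D(58, sqrt(40 + a)) = 1/(58 + 292*sqrt(40 + 19)) = 1/(58 + 292*sqrt(59))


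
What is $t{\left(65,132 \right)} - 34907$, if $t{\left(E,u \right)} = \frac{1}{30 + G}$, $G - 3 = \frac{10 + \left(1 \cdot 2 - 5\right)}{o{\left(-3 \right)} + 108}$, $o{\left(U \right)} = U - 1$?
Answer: $- \frac{120045069}{3439} \approx -34907.0$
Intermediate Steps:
$o{\left(U \right)} = -1 + U$
$G = \frac{319}{104}$ ($G = 3 + \frac{10 + \left(1 \cdot 2 - 5\right)}{\left(-1 - 3\right) + 108} = 3 + \frac{10 + \left(2 - 5\right)}{-4 + 108} = 3 + \frac{10 - 3}{104} = 3 + 7 \cdot \frac{1}{104} = 3 + \frac{7}{104} = \frac{319}{104} \approx 3.0673$)
$t{\left(E,u \right)} = \frac{104}{3439}$ ($t{\left(E,u \right)} = \frac{1}{30 + \frac{319}{104}} = \frac{1}{\frac{3439}{104}} = \frac{104}{3439}$)
$t{\left(65,132 \right)} - 34907 = \frac{104}{3439} - 34907 = - \frac{120045069}{3439}$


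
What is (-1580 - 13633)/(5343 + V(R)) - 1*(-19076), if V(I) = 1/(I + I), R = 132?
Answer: 26903692796/1410553 ≈ 19073.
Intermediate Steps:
V(I) = 1/(2*I)
(-1580 - 13633)/(5343 + V(R)) - 1*(-19076) = (-1580 - 13633)/(5343 + (½)/132) - 1*(-19076) = -15213/(5343 + (½)*(1/132)) + 19076 = -15213/(5343 + 1/264) + 19076 = -15213/1410553/264 + 19076 = -15213*264/1410553 + 19076 = -4016232/1410553 + 19076 = 26903692796/1410553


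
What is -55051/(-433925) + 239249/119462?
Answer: 110392624887/51837548350 ≈ 2.1296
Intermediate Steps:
-55051/(-433925) + 239249/119462 = -55051*(-1/433925) + 239249*(1/119462) = 55051/433925 + 239249/119462 = 110392624887/51837548350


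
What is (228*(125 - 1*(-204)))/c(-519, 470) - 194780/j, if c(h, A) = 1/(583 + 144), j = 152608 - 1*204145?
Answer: 2810504728568/51537 ≈ 5.4534e+7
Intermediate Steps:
j = -51537 (j = 152608 - 204145 = -51537)
c(h, A) = 1/727
(228*(125 - 1*(-204)))/c(-519, 470) - 194780/j = (228*(125 - 1*(-204)))/(1/727) - 194780/(-51537) = (228*(125 + 204))*727 - 194780*(-1/51537) = (228*329)*727 + 194780/51537 = 75012*727 + 194780/51537 = 54533724 + 194780/51537 = 2810504728568/51537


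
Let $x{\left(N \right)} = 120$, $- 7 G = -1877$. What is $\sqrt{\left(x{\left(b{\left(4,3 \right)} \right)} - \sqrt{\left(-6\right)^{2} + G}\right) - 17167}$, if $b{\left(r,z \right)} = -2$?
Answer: $\frac{\sqrt{-835303 - 7 \sqrt{14903}}}{7} \approx 130.63 i$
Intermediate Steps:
$G = \frac{1877}{7}$ ($G = \left(- \frac{1}{7}\right) \left(-1877\right) = \frac{1877}{7} \approx 268.14$)
$\sqrt{\left(x{\left(b{\left(4,3 \right)} \right)} - \sqrt{\left(-6\right)^{2} + G}\right) - 17167} = \sqrt{\left(120 - \sqrt{\left(-6\right)^{2} + \frac{1877}{7}}\right) - 17167} = \sqrt{\left(120 - \sqrt{36 + \frac{1877}{7}}\right) - 17167} = \sqrt{\left(120 - \sqrt{\frac{2129}{7}}\right) - 17167} = \sqrt{\left(120 - \frac{\sqrt{14903}}{7}\right) - 17167} = \sqrt{-17047 - \frac{\sqrt{14903}}{7}}$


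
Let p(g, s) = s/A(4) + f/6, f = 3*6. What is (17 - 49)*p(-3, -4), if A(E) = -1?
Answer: -224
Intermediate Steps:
f = 18
p(g, s) = 3 - s (p(g, s) = s/(-1) + 18/6 = s*(-1) + 18*(⅙) = -s + 3 = 3 - s)
(17 - 49)*p(-3, -4) = (17 - 49)*(3 - 1*(-4)) = -32*(3 + 4) = -32*7 = -224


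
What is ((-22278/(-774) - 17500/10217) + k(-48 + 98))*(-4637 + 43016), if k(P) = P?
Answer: 1299485703703/439331 ≈ 2.9579e+6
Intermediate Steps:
((-22278/(-774) - 17500/10217) + k(-48 + 98))*(-4637 + 43016) = ((-22278/(-774) - 17500/10217) + (-48 + 98))*(-4637 + 43016) = ((-22278*(-1/774) - 17500*1/10217) + 50)*38379 = ((3713/129 - 17500/10217) + 50)*38379 = (35678221/1317993 + 50)*38379 = (101577871/1317993)*38379 = 1299485703703/439331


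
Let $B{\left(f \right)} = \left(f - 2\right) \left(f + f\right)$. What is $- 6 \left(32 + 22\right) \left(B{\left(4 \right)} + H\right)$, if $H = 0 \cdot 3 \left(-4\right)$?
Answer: $-5184$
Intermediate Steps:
$H = 0$ ($H = 0 \left(-4\right) = 0$)
$B{\left(f \right)} = 2 f \left(-2 + f\right)$ ($B{\left(f \right)} = \left(-2 + f\right) 2 f = 2 f \left(-2 + f\right)$)
$- 6 \left(32 + 22\right) \left(B{\left(4 \right)} + H\right) = - 6 \left(32 + 22\right) \left(2 \cdot 4 \left(-2 + 4\right) + 0\right) = - 6 \cdot 54 \left(2 \cdot 4 \cdot 2 + 0\right) = - 6 \cdot 54 \left(16 + 0\right) = - 6 \cdot 54 \cdot 16 = \left(-6\right) 864 = -5184$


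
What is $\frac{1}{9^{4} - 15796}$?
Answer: $- \frac{1}{9235} \approx -0.00010828$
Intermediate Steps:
$\frac{1}{9^{4} - 15796} = \frac{1}{6561 - 15796} = \frac{1}{-9235} = - \frac{1}{9235}$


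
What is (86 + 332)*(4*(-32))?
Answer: -53504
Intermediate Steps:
(86 + 332)*(4*(-32)) = 418*(-128) = -53504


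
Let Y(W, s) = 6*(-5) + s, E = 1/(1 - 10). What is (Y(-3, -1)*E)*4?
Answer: 124/9 ≈ 13.778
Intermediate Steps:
E = -1/9 (E = 1/(-9) = -1/9 ≈ -0.11111)
Y(W, s) = -30 + s
(Y(-3, -1)*E)*4 = ((-30 - 1)*(-1/9))*4 = -31*(-1/9)*4 = (31/9)*4 = 124/9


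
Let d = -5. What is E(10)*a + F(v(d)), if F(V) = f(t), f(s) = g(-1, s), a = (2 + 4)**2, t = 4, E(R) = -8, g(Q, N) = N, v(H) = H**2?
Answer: -284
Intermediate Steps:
a = 36 (a = 6**2 = 36)
f(s) = s
F(V) = 4
E(10)*a + F(v(d)) = -8*36 + 4 = -288 + 4 = -284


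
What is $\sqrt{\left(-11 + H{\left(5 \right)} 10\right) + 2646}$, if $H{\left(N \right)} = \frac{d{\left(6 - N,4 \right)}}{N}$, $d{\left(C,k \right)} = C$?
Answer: $3 \sqrt{293} \approx 51.352$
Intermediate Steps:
$H{\left(N \right)} = \frac{6 - N}{N}$
$\sqrt{\left(-11 + H{\left(5 \right)} 10\right) + 2646} = \sqrt{\left(-11 + \frac{6 - 5}{5} \cdot 10\right) + 2646} = \sqrt{\left(-11 + \frac{1}{5} \cdot 1 \cdot 10\right) + 2646} = \sqrt{\left(-11 + \frac{1}{5} \cdot 10\right) + 2646} = \sqrt{\left(-11 + 2\right) + 2646} = \sqrt{-9 + 2646} = \sqrt{2637} = 3 \sqrt{293}$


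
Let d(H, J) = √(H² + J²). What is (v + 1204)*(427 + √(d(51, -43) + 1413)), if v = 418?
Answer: 692594 + 1622*√(1413 + 5*√178) ≈ 7.5499e+5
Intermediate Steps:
(v + 1204)*(427 + √(d(51, -43) + 1413)) = (418 + 1204)*(427 + √(√(51² + (-43)²) + 1413)) = 1622*(427 + √(√(2601 + 1849) + 1413)) = 1622*(427 + √(√4450 + 1413)) = 1622*(427 + √(5*√178 + 1413)) = 1622*(427 + √(1413 + 5*√178)) = 692594 + 1622*√(1413 + 5*√178)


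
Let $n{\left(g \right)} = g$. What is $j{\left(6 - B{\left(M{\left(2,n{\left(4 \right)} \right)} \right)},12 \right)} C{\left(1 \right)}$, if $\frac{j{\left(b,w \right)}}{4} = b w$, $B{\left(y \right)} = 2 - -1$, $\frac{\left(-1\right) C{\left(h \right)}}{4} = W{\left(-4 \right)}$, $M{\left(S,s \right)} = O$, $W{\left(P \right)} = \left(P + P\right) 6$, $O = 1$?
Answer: $27648$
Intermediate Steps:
$W{\left(P \right)} = 12 P$ ($W{\left(P \right)} = 2 P 6 = 12 P$)
$M{\left(S,s \right)} = 1$
$C{\left(h \right)} = 192$ ($C{\left(h \right)} = - 4 \cdot 12 \left(-4\right) = \left(-4\right) \left(-48\right) = 192$)
$B{\left(y \right)} = 3$ ($B{\left(y \right)} = 2 + 1 = 3$)
$j{\left(b,w \right)} = 4 b w$
$j{\left(6 - B{\left(M{\left(2,n{\left(4 \right)} \right)} \right)},12 \right)} C{\left(1 \right)} = 4 \left(6 - 3\right) 12 \cdot 192 = 4 \cdot 3 \cdot 12 \cdot 192 = 144 \cdot 192 = 27648$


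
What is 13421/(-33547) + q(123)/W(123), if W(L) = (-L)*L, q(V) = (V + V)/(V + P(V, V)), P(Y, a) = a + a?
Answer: -609206021/1522597689 ≈ -0.40011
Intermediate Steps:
P(Y, a) = 2*a
q(V) = ⅔ (q(V) = (V + V)/(V + 2*V) = (2*V)/((3*V)) = (2*V)*(1/(3*V)) = ⅔)
W(L) = -L²
13421/(-33547) + q(123)/W(123) = 13421/(-33547) + 2/(3*((-1*123²))) = 13421*(-1/33547) + 2/(3*((-1*15129))) = -13421/33547 + (⅔)/(-15129) = -13421/33547 + (⅔)*(-1/15129) = -13421/33547 - 2/45387 = -609206021/1522597689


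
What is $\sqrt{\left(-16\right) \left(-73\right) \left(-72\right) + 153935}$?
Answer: $\sqrt{69839} \approx 264.27$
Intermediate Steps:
$\sqrt{\left(-16\right) \left(-73\right) \left(-72\right) + 153935} = \sqrt{1168 \left(-72\right) + 153935} = \sqrt{-84096 + 153935} = \sqrt{69839}$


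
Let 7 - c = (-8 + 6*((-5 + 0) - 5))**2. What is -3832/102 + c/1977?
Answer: -1341133/33609 ≈ -39.904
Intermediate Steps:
c = -4617 (c = 7 - (-8 + 6*((-5 + 0) - 5))**2 = 7 - (-8 + 6*(-5 - 5))**2 = 7 - (-8 + 6*(-10))**2 = 7 - (-8 - 60)**2 = 7 - 1*(-68)**2 = 7 - 1*4624 = 7 - 4624 = -4617)
-3832/102 + c/1977 = -3832/102 - 4617/1977 = -3832*1/102 - 4617*1/1977 = -1916/51 - 1539/659 = -1341133/33609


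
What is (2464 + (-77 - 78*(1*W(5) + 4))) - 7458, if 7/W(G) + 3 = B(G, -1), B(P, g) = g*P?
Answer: -21259/4 ≈ -5314.8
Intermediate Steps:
B(P, g) = P*g
W(G) = 7/(-3 - G) (W(G) = 7/(-3 + G*(-1)) = 7/(-3 - G))
(2464 + (-77 - 78*(1*W(5) + 4))) - 7458 = (2464 + (-77 - 78*(1*(7/(-3 - 1*5)) + 4))) - 7458 = (2464 + (-77 - 78*(1*(7/(-3 - 5)) + 4))) - 7458 = (2464 + (-77 - 78*(1*(7/(-8)) + 4))) - 7458 = (2464 + (-77 - 78*(1*(7*(-⅛)) + 4))) - 7458 = (2464 + (-77 - 78*(1*(-7/8) + 4))) - 7458 = (2464 + (-77 - 78*(-7/8 + 4))) - 7458 = (2464 + (-77 - 78*25/8)) - 7458 = (2464 + (-77 - 975/4)) - 7458 = (2464 - 1283/4) - 7458 = 8573/4 - 7458 = -21259/4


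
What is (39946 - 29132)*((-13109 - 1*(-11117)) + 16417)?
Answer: 155991950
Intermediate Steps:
(39946 - 29132)*((-13109 - 1*(-11117)) + 16417) = 10814*((-13109 + 11117) + 16417) = 10814*(-1992 + 16417) = 10814*14425 = 155991950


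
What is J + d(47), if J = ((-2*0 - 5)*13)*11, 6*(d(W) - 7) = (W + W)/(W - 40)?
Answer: -14821/21 ≈ -705.76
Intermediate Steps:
d(W) = 7 + W/(3*(-40 + W)) (d(W) = 7 + ((W + W)/(W - 40))/6 = 7 + ((2*W)/(-40 + W))/6 = 7 + (2*W/(-40 + W))/6 = 7 + W/(3*(-40 + W)))
J = -715 (J = ((0 - 5)*13)*11 = -5*13*11 = -65*11 = -715)
J + d(47) = -715 + 2*(-420 + 11*47)/(3*(-40 + 47)) = -715 + (⅔)*(-420 + 517)/7 = -715 + (⅔)*(⅐)*97 = -715 + 194/21 = -14821/21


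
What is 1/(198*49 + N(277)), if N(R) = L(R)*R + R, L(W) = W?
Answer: 1/86708 ≈ 1.1533e-5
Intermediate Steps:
N(R) = R + R**2 (N(R) = R*R + R = R**2 + R = R + R**2)
1/(198*49 + N(277)) = 1/(198*49 + 277*(1 + 277)) = 1/(9702 + 277*278) = 1/(9702 + 77006) = 1/86708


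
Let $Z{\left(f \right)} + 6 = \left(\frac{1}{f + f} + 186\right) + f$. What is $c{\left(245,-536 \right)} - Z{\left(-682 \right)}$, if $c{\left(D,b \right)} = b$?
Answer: $- \frac{46375}{1364} \approx -33.999$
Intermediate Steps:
$Z{\left(f \right)} = 180 + f + \frac{1}{2 f}$ ($Z{\left(f \right)} = -6 + \left(\left(\frac{1}{f + f} + 186\right) + f\right) = -6 + \left(\left(\frac{1}{2 f} + 186\right) + f\right) = -6 + \left(\left(186 + \frac{1}{2 f}\right) + f\right) = -6 + \left(186 + f + \frac{1}{2 f}\right) = 180 + f + \frac{1}{2 f}$)
$c{\left(245,-536 \right)} - Z{\left(-682 \right)} = -536 - \left(180 - 682 + \frac{1}{2 \left(-682\right)}\right) = -536 - \left(180 - 682 + \frac{1}{2} \left(- \frac{1}{682}\right)\right) = -536 - \left(180 - 682 - \frac{1}{1364}\right) = -536 - - \frac{684729}{1364} = -536 + \frac{684729}{1364} = - \frac{46375}{1364}$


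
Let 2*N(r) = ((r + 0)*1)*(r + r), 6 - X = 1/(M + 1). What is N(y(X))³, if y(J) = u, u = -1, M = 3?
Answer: 1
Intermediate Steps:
X = 23/4 (X = 6 - 1/(3 + 1) = 6 - 1/4 = 6 - 1*¼ = 6 - ¼ = 23/4 ≈ 5.7500)
y(J) = -1
N(r) = r² (N(r) = (((r + 0)*1)*(r + r))/2 = ((r*1)*(2*r))/2 = (r*(2*r))/2 = (2*r²)/2 = r²)
N(y(X))³ = ((-1)²)³ = 1³ = 1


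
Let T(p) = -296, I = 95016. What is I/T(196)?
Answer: -321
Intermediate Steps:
I/T(196) = 95016/(-296) = 95016*(-1/296) = -321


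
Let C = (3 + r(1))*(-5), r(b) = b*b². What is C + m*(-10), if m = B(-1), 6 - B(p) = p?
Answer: -90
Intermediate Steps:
B(p) = 6 - p
r(b) = b³
m = 7 (m = 6 - 1*(-1) = 6 + 1 = 7)
C = -20 (C = (3 + 1³)*(-5) = (3 + 1)*(-5) = 4*(-5) = -20)
C + m*(-10) = -20 + 7*(-10) = -20 - 70 = -90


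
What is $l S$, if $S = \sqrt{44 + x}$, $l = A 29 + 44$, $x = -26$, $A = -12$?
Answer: $- 912 \sqrt{2} \approx -1289.8$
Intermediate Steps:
$l = -304$ ($l = \left(-12\right) 29 + 44 = -348 + 44 = -304$)
$S = 3 \sqrt{2}$ ($S = \sqrt{44 - 26} = \sqrt{18} = 3 \sqrt{2} \approx 4.2426$)
$l S = - 304 \cdot 3 \sqrt{2} = - 912 \sqrt{2}$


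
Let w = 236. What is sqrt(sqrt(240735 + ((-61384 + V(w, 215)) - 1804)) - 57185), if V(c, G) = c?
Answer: sqrt(-57185 + sqrt(177783)) ≈ 238.25*I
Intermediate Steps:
sqrt(sqrt(240735 + ((-61384 + V(w, 215)) - 1804)) - 57185) = sqrt(sqrt(240735 + ((-61384 + 236) - 1804)) - 57185) = sqrt(sqrt(240735 + (-61148 - 1804)) - 57185) = sqrt(sqrt(240735 - 62952) - 57185) = sqrt(sqrt(177783) - 57185) = sqrt(-57185 + sqrt(177783))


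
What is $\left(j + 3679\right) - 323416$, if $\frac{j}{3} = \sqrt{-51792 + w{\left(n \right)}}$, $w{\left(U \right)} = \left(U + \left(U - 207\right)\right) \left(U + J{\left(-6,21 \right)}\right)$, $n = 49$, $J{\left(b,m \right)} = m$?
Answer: $-319737 + 3 i \sqrt{59422} \approx -3.1974 \cdot 10^{5} + 731.3 i$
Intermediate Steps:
$w{\left(U \right)} = \left(-207 + 2 U\right) \left(21 + U\right)$ ($w{\left(U \right)} = \left(U + \left(U - 207\right)\right) \left(U + 21\right) = \left(U + \left(U - 207\right)\right) \left(21 + U\right) = \left(U + \left(-207 + U\right)\right) \left(21 + U\right) = \left(-207 + 2 U\right) \left(21 + U\right)$)
$j = 3 i \sqrt{59422}$ ($j = 3 \sqrt{-51792 - \left(12432 - 4802\right)} = 3 \sqrt{-51792 - 7630} = 3 \sqrt{-59422} = 3 i \sqrt{59422} \approx 731.3 i$)
$\left(j + 3679\right) - 323416 = \left(3 i \sqrt{59422} + 3679\right) - 323416 = \left(3679 + 3 i \sqrt{59422}\right) - 323416 = -319737 + 3 i \sqrt{59422}$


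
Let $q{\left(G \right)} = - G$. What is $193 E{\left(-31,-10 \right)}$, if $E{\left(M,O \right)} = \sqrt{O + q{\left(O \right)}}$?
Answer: $0$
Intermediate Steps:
$E{\left(M,O \right)} = 0$ ($E{\left(M,O \right)} = \sqrt{O - O} = \sqrt{0} = 0$)
$193 E{\left(-31,-10 \right)} = 193 \cdot 0 = 0$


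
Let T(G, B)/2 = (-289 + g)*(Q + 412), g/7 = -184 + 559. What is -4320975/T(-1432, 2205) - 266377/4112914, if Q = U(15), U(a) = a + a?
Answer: -41452202419/19215534208 ≈ -2.1572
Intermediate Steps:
U(a) = 2*a
Q = 30 (Q = 2*15 = 30)
g = 2625 (g = 7*(-184 + 559) = 7*375 = 2625)
T(G, B) = 2065024 (T(G, B) = 2*((-289 + 2625)*(30 + 412)) = 2*(2336*442) = 2*1032512 = 2065024)
-4320975/T(-1432, 2205) - 266377/4112914 = -4320975/2065024 - 266377/4112914 = -4320975*1/2065024 - 266377*1/4112914 = -254175/121472 - 266377/4112914 = -41452202419/19215534208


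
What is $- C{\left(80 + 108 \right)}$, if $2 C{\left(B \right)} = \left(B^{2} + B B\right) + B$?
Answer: $-35438$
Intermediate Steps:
$C{\left(B \right)} = B^{2} + \frac{B}{2}$ ($C{\left(B \right)} = \frac{\left(B^{2} + B B\right) + B}{2} = \frac{\left(B^{2} + B^{2}\right) + B}{2} = \frac{2 B^{2} + B}{2} = \frac{B + 2 B^{2}}{2} = B^{2} + \frac{B}{2}$)
$- C{\left(80 + 108 \right)} = - \left(80 + 108\right) \left(\frac{1}{2} + \left(80 + 108\right)\right) = - 188 \left(\frac{1}{2} + 188\right) = - \frac{188 \cdot 377}{2} = \left(-1\right) 35438 = -35438$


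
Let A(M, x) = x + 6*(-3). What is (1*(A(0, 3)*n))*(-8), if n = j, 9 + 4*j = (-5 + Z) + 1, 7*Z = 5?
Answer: -2580/7 ≈ -368.57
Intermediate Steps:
Z = 5/7 (Z = (⅐)*5 = 5/7 ≈ 0.71429)
A(M, x) = -18 + x (A(M, x) = x - 18 = -18 + x)
j = -43/14 (j = -9/4 + ((-5 + 5/7) + 1)/4 = -9/4 + (-30/7 + 1)/4 = -9/4 + (¼)*(-23/7) = -9/4 - 23/28 = -43/14 ≈ -3.0714)
n = -43/14 ≈ -3.0714
(1*(A(0, 3)*n))*(-8) = (1*((-18 + 3)*(-43/14)))*(-8) = (1*(-15*(-43/14)))*(-8) = (1*(645/14))*(-8) = (645/14)*(-8) = -2580/7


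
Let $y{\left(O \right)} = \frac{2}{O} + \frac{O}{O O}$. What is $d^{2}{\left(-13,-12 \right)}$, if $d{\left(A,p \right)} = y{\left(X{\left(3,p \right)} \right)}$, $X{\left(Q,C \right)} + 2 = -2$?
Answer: $\frac{9}{16} \approx 0.5625$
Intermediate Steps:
$X{\left(Q,C \right)} = -4$ ($X{\left(Q,C \right)} = -2 - 2 = -4$)
$y{\left(O \right)} = \frac{3}{O}$ ($y{\left(O \right)} = \frac{2}{O} + \frac{O}{O^{2}} = \frac{2}{O} + \frac{1}{O} = \frac{3}{O}$)
$d{\left(A,p \right)} = - \frac{3}{4}$ ($d{\left(A,p \right)} = \frac{3}{-4} = 3 \left(- \frac{1}{4}\right) = - \frac{3}{4}$)
$d^{2}{\left(-13,-12 \right)} = \left(- \frac{3}{4}\right)^{2} = \frac{9}{16}$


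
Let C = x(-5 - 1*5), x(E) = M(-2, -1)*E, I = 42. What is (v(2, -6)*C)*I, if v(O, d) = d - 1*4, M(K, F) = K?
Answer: -8400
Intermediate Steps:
v(O, d) = -4 + d (v(O, d) = d - 4 = -4 + d)
x(E) = -2*E
C = 20 (C = -2*(-5 - 1*5) = -2*(-5 - 5) = -2*(-10) = 20)
(v(2, -6)*C)*I = ((-4 - 6)*20)*42 = -10*20*42 = -200*42 = -8400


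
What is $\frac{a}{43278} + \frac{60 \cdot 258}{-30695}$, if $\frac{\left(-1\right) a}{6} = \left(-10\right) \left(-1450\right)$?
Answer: $- \frac{111346948}{44280607} \approx -2.5146$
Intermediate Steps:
$a = -87000$ ($a = - 6 \left(\left(-10\right) \left(-1450\right)\right) = \left(-6\right) 14500 = -87000$)
$\frac{a}{43278} + \frac{60 \cdot 258}{-30695} = - \frac{87000}{43278} + \frac{60 \cdot 258}{-30695} = \left(-87000\right) \frac{1}{43278} + 15480 \left(- \frac{1}{30695}\right) = - \frac{14500}{7213} - \frac{3096}{6139} = - \frac{111346948}{44280607}$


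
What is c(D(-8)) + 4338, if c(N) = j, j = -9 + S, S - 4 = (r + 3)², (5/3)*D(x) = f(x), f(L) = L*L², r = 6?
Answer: 4414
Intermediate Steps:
f(L) = L³
D(x) = 3*x³/5
S = 85 (S = 4 + (6 + 3)² = 4 + 9² = 4 + 81 = 85)
j = 76 (j = -9 + 85 = 76)
c(N) = 76
c(D(-8)) + 4338 = 76 + 4338 = 4414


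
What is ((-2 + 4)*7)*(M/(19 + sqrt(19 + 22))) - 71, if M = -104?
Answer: -3149/20 + 91*sqrt(41)/20 ≈ -128.32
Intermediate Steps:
((-2 + 4)*7)*(M/(19 + sqrt(19 + 22))) - 71 = ((-2 + 4)*7)*(-104/(19 + sqrt(19 + 22))) - 71 = (2*7)*(-104/(19 + sqrt(41))) - 71 = 14*(-104/(19 + sqrt(41))) - 71 = -1456/(19 + sqrt(41)) - 71 = -71 - 1456/(19 + sqrt(41))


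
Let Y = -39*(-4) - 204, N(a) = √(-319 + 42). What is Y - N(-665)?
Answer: -48 - I*√277 ≈ -48.0 - 16.643*I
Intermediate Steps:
N(a) = I*√277 (N(a) = √(-277) = I*√277)
Y = -48 (Y = -39*(-4) - 204 = 156 - 204 = -48)
Y - N(-665) = -48 - I*√277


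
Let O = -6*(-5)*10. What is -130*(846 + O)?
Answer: -148980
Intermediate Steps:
O = 300 (O = 30*10 = 300)
-130*(846 + O) = -130*(846 + 300) = -130*1146 = -148980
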